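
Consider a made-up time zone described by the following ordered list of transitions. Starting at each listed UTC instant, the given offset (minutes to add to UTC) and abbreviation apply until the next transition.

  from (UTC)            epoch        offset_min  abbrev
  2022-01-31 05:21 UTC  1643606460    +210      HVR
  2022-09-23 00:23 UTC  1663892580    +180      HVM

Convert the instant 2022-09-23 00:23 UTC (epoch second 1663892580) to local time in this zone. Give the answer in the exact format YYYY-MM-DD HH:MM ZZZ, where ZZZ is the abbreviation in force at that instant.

2022-09-23 03:23 HVM

Query: 2022-09-23 00:23 UTC
Rule 2/2 (HVM, +03:00): 2022-09-23 00:23 UTC ≤ query < +∞
0·60 + 23 + 180 = 203 min
203 = 0·1440 + 203; 203 = 3·60 + 23 → 03:23, same day
→ 2022-09-23 03:23 HVM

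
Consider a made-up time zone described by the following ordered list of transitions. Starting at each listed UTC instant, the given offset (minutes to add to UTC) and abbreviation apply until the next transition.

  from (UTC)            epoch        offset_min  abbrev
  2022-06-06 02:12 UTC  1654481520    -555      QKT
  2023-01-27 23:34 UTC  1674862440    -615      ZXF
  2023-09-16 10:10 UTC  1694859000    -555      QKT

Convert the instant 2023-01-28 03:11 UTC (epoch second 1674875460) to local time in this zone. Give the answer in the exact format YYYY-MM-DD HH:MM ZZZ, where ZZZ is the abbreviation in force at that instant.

2023-01-27 16:56 ZXF

Query: 2023-01-28 03:11 UTC
Rule 2/3 (ZXF, -10:15): 2023-01-27 23:34 UTC ≤ query < 2023-09-16 10:10 UTC
3·60 + 11 - 615 = -424 min
-424 = -1·1440 + 1016; 1016 = 16·60 + 56 → 16:56, 2023-01-28 - 1 day = 2023-01-27
→ 2023-01-27 16:56 ZXF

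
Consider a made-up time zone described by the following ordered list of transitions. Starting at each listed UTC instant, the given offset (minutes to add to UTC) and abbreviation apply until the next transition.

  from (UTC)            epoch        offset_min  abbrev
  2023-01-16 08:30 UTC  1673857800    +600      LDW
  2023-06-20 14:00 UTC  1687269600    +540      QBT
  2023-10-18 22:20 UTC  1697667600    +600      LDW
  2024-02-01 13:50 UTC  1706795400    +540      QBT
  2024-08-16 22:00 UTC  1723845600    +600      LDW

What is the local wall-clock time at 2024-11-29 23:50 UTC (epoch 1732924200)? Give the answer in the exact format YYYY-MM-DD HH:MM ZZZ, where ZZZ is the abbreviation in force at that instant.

2024-11-30 09:50 LDW

Query: 2024-11-29 23:50 UTC
Rule 5/5 (LDW, +10:00): 2024-08-16 22:00 UTC ≤ query < +∞
23·60 + 50 + 600 = 2030 min
2030 = 1·1440 + 590; 590 = 9·60 + 50 → 09:50, 2024-11-29 + 1 day = 2024-11-30
→ 2024-11-30 09:50 LDW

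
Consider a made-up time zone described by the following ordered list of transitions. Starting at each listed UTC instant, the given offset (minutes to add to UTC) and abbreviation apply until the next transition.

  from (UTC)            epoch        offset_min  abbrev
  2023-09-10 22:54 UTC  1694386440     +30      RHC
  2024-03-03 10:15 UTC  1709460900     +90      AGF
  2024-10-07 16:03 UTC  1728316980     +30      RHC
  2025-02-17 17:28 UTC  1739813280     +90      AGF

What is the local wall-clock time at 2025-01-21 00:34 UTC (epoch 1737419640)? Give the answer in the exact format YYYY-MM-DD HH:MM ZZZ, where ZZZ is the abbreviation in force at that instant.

2025-01-21 01:04 RHC

Query: 2025-01-21 00:34 UTC
Rule 3/4 (RHC, +00:30): 2024-10-07 16:03 UTC ≤ query < 2025-02-17 17:28 UTC
0·60 + 34 + 30 = 64 min
64 = 0·1440 + 64; 64 = 1·60 + 4 → 01:04, same day
→ 2025-01-21 01:04 RHC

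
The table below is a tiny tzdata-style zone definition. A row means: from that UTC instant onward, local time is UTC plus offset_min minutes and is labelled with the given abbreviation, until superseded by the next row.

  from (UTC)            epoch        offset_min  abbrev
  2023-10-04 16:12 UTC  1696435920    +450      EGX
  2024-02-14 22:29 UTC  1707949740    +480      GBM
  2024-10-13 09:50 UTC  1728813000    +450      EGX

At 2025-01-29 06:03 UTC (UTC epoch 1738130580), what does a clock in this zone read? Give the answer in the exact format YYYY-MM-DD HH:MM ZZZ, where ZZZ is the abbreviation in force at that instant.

2025-01-29 13:33 EGX

Query: 2025-01-29 06:03 UTC
Rule 3/3 (EGX, +07:30): 2024-10-13 09:50 UTC ≤ query < +∞
6·60 + 3 + 450 = 813 min
813 = 0·1440 + 813; 813 = 13·60 + 33 → 13:33, same day
→ 2025-01-29 13:33 EGX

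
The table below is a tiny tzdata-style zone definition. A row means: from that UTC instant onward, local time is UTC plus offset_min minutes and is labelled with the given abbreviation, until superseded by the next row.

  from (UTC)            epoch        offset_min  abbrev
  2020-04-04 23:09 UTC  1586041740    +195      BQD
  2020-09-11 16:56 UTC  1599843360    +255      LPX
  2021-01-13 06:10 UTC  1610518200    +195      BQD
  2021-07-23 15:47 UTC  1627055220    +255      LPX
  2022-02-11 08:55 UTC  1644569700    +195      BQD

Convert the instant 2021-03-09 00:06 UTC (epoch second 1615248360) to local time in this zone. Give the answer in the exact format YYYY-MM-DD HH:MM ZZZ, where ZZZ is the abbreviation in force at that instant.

2021-03-09 03:21 BQD

Query: 2021-03-09 00:06 UTC
Rule 3/5 (BQD, +03:15): 2021-01-13 06:10 UTC ≤ query < 2021-07-23 15:47 UTC
0·60 + 6 + 195 = 201 min
201 = 0·1440 + 201; 201 = 3·60 + 21 → 03:21, same day
→ 2021-03-09 03:21 BQD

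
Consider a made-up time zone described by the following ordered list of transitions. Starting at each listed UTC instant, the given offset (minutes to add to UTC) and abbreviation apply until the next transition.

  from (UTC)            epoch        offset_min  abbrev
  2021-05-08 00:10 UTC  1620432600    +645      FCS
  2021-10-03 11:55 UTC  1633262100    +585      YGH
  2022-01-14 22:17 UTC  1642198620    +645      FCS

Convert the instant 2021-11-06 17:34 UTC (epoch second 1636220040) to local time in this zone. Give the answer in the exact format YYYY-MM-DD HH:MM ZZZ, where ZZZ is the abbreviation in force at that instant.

2021-11-07 03:19 YGH

Query: 2021-11-06 17:34 UTC
Rule 2/3 (YGH, +09:45): 2021-10-03 11:55 UTC ≤ query < 2022-01-14 22:17 UTC
17·60 + 34 + 585 = 1639 min
1639 = 1·1440 + 199; 199 = 3·60 + 19 → 03:19, 2021-11-06 + 1 day = 2021-11-07
→ 2021-11-07 03:19 YGH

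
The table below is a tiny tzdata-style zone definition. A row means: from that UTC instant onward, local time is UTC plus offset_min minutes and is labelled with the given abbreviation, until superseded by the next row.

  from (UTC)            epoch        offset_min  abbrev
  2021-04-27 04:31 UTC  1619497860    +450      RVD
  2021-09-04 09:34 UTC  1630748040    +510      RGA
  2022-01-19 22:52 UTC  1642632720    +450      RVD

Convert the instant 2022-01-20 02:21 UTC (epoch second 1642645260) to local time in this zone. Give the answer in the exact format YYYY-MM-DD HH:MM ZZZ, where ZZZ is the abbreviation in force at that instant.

2022-01-20 09:51 RVD

Query: 2022-01-20 02:21 UTC
Rule 3/3 (RVD, +07:30): 2022-01-19 22:52 UTC ≤ query < +∞
2·60 + 21 + 450 = 591 min
591 = 0·1440 + 591; 591 = 9·60 + 51 → 09:51, same day
→ 2022-01-20 09:51 RVD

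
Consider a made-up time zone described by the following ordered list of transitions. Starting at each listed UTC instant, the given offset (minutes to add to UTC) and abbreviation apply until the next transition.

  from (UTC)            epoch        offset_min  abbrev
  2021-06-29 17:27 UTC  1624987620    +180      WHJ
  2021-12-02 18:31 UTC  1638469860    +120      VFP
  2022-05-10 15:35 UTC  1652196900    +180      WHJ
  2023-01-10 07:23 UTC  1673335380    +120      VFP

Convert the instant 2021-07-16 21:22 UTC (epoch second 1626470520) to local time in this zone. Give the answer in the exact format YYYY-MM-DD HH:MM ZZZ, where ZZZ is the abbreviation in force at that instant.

Query: 2021-07-16 21:22 UTC
Rule 1/4 (WHJ, +03:00): 2021-06-29 17:27 UTC ≤ query < 2021-12-02 18:31 UTC
21·60 + 22 + 180 = 1462 min
1462 = 1·1440 + 22; 22 = 0·60 + 22 → 00:22, 2021-07-16 + 1 day = 2021-07-17
→ 2021-07-17 00:22 WHJ

2021-07-17 00:22 WHJ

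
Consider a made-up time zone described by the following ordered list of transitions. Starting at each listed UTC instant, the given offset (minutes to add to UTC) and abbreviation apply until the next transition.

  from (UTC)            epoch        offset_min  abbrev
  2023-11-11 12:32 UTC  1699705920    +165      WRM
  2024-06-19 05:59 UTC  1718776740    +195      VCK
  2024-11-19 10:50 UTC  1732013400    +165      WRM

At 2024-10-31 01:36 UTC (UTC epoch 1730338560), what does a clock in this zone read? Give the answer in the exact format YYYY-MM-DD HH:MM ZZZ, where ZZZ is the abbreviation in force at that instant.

2024-10-31 04:51 VCK

Query: 2024-10-31 01:36 UTC
Rule 2/3 (VCK, +03:15): 2024-06-19 05:59 UTC ≤ query < 2024-11-19 10:50 UTC
1·60 + 36 + 195 = 291 min
291 = 0·1440 + 291; 291 = 4·60 + 51 → 04:51, same day
→ 2024-10-31 04:51 VCK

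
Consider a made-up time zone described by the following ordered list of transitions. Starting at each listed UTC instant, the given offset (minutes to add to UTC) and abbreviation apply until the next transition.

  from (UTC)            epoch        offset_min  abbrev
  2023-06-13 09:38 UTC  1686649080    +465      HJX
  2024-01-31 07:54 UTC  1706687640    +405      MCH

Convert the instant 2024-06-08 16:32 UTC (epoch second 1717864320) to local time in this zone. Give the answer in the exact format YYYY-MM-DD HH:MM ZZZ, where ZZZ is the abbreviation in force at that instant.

Query: 2024-06-08 16:32 UTC
Rule 2/2 (MCH, +06:45): 2024-01-31 07:54 UTC ≤ query < +∞
16·60 + 32 + 405 = 1397 min
1397 = 0·1440 + 1397; 1397 = 23·60 + 17 → 23:17, same day
→ 2024-06-08 23:17 MCH

2024-06-08 23:17 MCH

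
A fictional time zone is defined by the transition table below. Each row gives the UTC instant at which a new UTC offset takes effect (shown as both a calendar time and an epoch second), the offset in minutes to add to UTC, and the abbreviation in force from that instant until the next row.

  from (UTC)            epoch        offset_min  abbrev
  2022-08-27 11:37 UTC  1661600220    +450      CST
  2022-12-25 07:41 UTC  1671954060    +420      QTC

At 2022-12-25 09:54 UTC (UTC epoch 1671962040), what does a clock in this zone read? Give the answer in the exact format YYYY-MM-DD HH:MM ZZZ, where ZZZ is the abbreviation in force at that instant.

Query: 2022-12-25 09:54 UTC
Rule 2/2 (QTC, +07:00): 2022-12-25 07:41 UTC ≤ query < +∞
9·60 + 54 + 420 = 1014 min
1014 = 0·1440 + 1014; 1014 = 16·60 + 54 → 16:54, same day
→ 2022-12-25 16:54 QTC

2022-12-25 16:54 QTC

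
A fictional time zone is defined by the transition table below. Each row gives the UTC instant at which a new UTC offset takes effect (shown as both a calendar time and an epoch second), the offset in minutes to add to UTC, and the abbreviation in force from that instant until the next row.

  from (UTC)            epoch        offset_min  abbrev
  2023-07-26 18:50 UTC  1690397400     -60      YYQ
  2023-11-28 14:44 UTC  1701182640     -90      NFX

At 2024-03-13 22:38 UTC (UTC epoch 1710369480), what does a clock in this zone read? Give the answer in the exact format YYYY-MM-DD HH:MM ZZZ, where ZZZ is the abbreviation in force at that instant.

2024-03-13 21:08 NFX

Query: 2024-03-13 22:38 UTC
Rule 2/2 (NFX, -01:30): 2023-11-28 14:44 UTC ≤ query < +∞
22·60 + 38 - 90 = 1268 min
1268 = 0·1440 + 1268; 1268 = 21·60 + 8 → 21:08, same day
→ 2024-03-13 21:08 NFX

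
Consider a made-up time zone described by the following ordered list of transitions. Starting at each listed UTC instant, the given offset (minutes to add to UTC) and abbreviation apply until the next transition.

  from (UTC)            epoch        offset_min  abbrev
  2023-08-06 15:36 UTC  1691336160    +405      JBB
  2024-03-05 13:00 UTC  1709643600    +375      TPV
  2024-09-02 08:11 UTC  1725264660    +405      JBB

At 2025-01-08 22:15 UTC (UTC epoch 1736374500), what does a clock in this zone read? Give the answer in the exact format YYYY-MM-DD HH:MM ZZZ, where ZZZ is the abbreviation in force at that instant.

2025-01-09 05:00 JBB

Query: 2025-01-08 22:15 UTC
Rule 3/3 (JBB, +06:45): 2024-09-02 08:11 UTC ≤ query < +∞
22·60 + 15 + 405 = 1740 min
1740 = 1·1440 + 300; 300 = 5·60 + 0 → 05:00, 2025-01-08 + 1 day = 2025-01-09
→ 2025-01-09 05:00 JBB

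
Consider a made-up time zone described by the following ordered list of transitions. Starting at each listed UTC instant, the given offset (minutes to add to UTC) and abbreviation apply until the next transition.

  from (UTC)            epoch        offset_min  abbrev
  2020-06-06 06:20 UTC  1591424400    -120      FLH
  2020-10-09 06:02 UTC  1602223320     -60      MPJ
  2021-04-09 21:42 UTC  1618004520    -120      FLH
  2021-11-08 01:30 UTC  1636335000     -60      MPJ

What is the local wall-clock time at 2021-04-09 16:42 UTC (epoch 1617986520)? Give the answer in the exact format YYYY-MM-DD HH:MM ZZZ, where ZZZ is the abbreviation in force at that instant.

Query: 2021-04-09 16:42 UTC
Rule 2/4 (MPJ, -01:00): 2020-10-09 06:02 UTC ≤ query < 2021-04-09 21:42 UTC
16·60 + 42 - 60 = 942 min
942 = 0·1440 + 942; 942 = 15·60 + 42 → 15:42, same day
→ 2021-04-09 15:42 MPJ

2021-04-09 15:42 MPJ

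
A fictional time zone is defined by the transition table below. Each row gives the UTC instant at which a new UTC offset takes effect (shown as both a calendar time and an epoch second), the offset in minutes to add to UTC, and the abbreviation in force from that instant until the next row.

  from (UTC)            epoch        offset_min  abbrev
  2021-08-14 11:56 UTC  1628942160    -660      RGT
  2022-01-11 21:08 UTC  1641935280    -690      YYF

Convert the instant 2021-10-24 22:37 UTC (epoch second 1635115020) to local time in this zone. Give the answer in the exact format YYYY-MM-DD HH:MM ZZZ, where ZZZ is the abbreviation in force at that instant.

2021-10-24 11:37 RGT

Query: 2021-10-24 22:37 UTC
Rule 1/2 (RGT, -11:00): 2021-08-14 11:56 UTC ≤ query < 2022-01-11 21:08 UTC
22·60 + 37 - 660 = 697 min
697 = 0·1440 + 697; 697 = 11·60 + 37 → 11:37, same day
→ 2021-10-24 11:37 RGT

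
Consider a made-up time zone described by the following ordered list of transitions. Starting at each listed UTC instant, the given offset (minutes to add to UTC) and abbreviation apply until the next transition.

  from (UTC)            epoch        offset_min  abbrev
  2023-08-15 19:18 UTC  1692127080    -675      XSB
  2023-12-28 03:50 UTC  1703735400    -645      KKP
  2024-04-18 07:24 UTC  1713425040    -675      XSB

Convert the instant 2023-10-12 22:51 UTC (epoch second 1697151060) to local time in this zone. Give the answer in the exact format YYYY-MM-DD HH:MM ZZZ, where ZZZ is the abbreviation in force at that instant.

Query: 2023-10-12 22:51 UTC
Rule 1/3 (XSB, -11:15): 2023-08-15 19:18 UTC ≤ query < 2023-12-28 03:50 UTC
22·60 + 51 - 675 = 696 min
696 = 0·1440 + 696; 696 = 11·60 + 36 → 11:36, same day
→ 2023-10-12 11:36 XSB

2023-10-12 11:36 XSB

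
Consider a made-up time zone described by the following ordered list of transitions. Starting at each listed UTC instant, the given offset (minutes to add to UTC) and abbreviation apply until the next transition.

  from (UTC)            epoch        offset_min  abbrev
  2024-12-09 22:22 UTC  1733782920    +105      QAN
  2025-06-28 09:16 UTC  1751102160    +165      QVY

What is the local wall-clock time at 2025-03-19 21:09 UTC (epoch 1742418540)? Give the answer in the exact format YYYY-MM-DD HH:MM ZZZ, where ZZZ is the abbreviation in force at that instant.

Query: 2025-03-19 21:09 UTC
Rule 1/2 (QAN, +01:45): 2024-12-09 22:22 UTC ≤ query < 2025-06-28 09:16 UTC
21·60 + 9 + 105 = 1374 min
1374 = 0·1440 + 1374; 1374 = 22·60 + 54 → 22:54, same day
→ 2025-03-19 22:54 QAN

2025-03-19 22:54 QAN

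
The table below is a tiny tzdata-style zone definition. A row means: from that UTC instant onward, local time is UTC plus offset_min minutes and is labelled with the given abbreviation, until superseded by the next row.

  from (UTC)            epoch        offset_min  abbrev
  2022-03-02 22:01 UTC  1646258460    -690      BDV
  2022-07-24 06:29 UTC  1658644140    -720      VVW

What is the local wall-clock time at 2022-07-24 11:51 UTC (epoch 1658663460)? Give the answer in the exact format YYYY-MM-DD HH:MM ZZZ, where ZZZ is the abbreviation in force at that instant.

2022-07-23 23:51 VVW

Query: 2022-07-24 11:51 UTC
Rule 2/2 (VVW, -12:00): 2022-07-24 06:29 UTC ≤ query < +∞
11·60 + 51 - 720 = -9 min
-9 = -1·1440 + 1431; 1431 = 23·60 + 51 → 23:51, 2022-07-24 - 1 day = 2022-07-23
→ 2022-07-23 23:51 VVW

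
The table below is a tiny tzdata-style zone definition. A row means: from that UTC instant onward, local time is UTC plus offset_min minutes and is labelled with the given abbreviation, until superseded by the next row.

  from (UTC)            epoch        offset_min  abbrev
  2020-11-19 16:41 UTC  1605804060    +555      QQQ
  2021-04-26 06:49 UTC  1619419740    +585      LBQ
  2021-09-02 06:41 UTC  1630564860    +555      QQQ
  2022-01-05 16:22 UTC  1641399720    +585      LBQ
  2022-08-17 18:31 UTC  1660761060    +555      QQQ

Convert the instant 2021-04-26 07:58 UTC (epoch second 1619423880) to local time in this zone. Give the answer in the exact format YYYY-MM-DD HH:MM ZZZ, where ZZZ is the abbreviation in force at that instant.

2021-04-26 17:43 LBQ

Query: 2021-04-26 07:58 UTC
Rule 2/5 (LBQ, +09:45): 2021-04-26 06:49 UTC ≤ query < 2021-09-02 06:41 UTC
7·60 + 58 + 585 = 1063 min
1063 = 0·1440 + 1063; 1063 = 17·60 + 43 → 17:43, same day
→ 2021-04-26 17:43 LBQ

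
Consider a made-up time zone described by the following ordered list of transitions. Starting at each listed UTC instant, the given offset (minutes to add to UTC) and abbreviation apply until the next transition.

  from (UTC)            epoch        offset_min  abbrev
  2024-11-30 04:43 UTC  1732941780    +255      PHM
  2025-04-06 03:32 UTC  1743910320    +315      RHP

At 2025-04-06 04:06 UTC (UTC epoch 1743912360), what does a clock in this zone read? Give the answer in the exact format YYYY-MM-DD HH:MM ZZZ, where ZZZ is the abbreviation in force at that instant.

2025-04-06 09:21 RHP

Query: 2025-04-06 04:06 UTC
Rule 2/2 (RHP, +05:15): 2025-04-06 03:32 UTC ≤ query < +∞
4·60 + 6 + 315 = 561 min
561 = 0·1440 + 561; 561 = 9·60 + 21 → 09:21, same day
→ 2025-04-06 09:21 RHP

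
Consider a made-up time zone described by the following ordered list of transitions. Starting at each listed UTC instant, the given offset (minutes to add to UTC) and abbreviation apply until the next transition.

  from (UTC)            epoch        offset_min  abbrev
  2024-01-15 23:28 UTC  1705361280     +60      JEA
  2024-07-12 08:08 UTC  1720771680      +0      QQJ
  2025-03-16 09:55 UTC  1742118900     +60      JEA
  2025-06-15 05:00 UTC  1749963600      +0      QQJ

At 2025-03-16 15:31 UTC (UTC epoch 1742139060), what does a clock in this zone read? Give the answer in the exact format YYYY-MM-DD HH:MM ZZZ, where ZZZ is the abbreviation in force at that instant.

Query: 2025-03-16 15:31 UTC
Rule 3/4 (JEA, +01:00): 2025-03-16 09:55 UTC ≤ query < 2025-06-15 05:00 UTC
15·60 + 31 + 60 = 991 min
991 = 0·1440 + 991; 991 = 16·60 + 31 → 16:31, same day
→ 2025-03-16 16:31 JEA

2025-03-16 16:31 JEA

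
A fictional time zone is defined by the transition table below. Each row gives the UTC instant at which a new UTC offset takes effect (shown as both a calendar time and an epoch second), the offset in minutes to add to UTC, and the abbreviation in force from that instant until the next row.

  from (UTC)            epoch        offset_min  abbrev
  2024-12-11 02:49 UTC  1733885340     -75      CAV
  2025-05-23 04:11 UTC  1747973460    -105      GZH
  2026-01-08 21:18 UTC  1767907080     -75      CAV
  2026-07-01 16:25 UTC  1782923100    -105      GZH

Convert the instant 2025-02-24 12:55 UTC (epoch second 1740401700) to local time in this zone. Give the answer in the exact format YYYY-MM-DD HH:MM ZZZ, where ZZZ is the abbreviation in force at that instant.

Query: 2025-02-24 12:55 UTC
Rule 1/4 (CAV, -01:15): 2024-12-11 02:49 UTC ≤ query < 2025-05-23 04:11 UTC
12·60 + 55 - 75 = 700 min
700 = 0·1440 + 700; 700 = 11·60 + 40 → 11:40, same day
→ 2025-02-24 11:40 CAV

2025-02-24 11:40 CAV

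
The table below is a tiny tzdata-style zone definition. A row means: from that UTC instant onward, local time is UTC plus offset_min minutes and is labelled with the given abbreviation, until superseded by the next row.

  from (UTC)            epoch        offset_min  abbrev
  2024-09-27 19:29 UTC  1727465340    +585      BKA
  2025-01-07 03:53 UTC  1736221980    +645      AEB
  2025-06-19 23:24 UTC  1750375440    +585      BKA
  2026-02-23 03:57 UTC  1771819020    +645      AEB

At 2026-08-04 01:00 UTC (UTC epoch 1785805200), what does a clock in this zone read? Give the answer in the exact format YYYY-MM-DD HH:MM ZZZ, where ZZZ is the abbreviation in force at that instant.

2026-08-04 11:45 AEB

Query: 2026-08-04 01:00 UTC
Rule 4/4 (AEB, +10:45): 2026-02-23 03:57 UTC ≤ query < +∞
1·60 + 0 + 645 = 705 min
705 = 0·1440 + 705; 705 = 11·60 + 45 → 11:45, same day
→ 2026-08-04 11:45 AEB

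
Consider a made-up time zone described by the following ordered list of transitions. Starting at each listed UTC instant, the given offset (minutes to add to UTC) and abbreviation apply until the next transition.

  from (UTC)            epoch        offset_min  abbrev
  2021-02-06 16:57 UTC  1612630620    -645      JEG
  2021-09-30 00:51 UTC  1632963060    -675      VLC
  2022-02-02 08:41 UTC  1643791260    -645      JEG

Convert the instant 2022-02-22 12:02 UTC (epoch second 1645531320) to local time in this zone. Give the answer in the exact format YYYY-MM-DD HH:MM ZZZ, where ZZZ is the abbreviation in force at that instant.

Query: 2022-02-22 12:02 UTC
Rule 3/3 (JEG, -10:45): 2022-02-02 08:41 UTC ≤ query < +∞
12·60 + 2 - 645 = 77 min
77 = 0·1440 + 77; 77 = 1·60 + 17 → 01:17, same day
→ 2022-02-22 01:17 JEG

2022-02-22 01:17 JEG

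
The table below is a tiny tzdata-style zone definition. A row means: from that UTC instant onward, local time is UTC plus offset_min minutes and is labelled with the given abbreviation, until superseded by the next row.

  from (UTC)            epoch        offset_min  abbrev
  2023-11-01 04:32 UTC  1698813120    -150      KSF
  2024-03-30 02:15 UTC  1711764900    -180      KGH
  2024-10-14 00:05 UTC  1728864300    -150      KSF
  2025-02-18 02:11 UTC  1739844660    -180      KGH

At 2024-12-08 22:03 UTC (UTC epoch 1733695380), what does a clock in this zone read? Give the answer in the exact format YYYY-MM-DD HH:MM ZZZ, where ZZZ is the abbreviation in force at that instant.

Query: 2024-12-08 22:03 UTC
Rule 3/4 (KSF, -02:30): 2024-10-14 00:05 UTC ≤ query < 2025-02-18 02:11 UTC
22·60 + 3 - 150 = 1173 min
1173 = 0·1440 + 1173; 1173 = 19·60 + 33 → 19:33, same day
→ 2024-12-08 19:33 KSF

2024-12-08 19:33 KSF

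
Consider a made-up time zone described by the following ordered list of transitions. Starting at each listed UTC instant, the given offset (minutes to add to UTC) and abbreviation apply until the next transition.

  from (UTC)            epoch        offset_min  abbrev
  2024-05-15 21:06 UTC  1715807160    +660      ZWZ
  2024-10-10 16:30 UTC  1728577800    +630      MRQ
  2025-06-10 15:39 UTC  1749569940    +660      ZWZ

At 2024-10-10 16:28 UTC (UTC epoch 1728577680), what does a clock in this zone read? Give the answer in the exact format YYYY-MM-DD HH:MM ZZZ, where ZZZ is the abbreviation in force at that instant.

Query: 2024-10-10 16:28 UTC
Rule 1/3 (ZWZ, +11:00): 2024-05-15 21:06 UTC ≤ query < 2024-10-10 16:30 UTC
16·60 + 28 + 660 = 1648 min
1648 = 1·1440 + 208; 208 = 3·60 + 28 → 03:28, 2024-10-10 + 1 day = 2024-10-11
→ 2024-10-11 03:28 ZWZ

2024-10-11 03:28 ZWZ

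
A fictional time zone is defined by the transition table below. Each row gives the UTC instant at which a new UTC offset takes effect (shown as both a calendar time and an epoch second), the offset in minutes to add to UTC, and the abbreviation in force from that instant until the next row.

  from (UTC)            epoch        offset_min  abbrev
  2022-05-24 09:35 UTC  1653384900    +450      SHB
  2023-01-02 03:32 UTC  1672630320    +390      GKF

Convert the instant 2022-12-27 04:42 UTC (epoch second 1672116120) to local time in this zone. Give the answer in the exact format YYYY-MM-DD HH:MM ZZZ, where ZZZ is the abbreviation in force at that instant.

Query: 2022-12-27 04:42 UTC
Rule 1/2 (SHB, +07:30): 2022-05-24 09:35 UTC ≤ query < 2023-01-02 03:32 UTC
4·60 + 42 + 450 = 732 min
732 = 0·1440 + 732; 732 = 12·60 + 12 → 12:12, same day
→ 2022-12-27 12:12 SHB

2022-12-27 12:12 SHB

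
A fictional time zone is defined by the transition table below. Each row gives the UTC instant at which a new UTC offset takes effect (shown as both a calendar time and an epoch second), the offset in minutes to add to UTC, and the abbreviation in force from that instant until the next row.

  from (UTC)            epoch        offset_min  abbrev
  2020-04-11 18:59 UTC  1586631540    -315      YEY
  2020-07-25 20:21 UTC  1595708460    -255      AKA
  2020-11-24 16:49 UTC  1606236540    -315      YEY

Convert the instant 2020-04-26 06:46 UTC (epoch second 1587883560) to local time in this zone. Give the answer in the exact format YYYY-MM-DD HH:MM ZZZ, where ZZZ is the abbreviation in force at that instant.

Query: 2020-04-26 06:46 UTC
Rule 1/3 (YEY, -05:15): 2020-04-11 18:59 UTC ≤ query < 2020-07-25 20:21 UTC
6·60 + 46 - 315 = 91 min
91 = 0·1440 + 91; 91 = 1·60 + 31 → 01:31, same day
→ 2020-04-26 01:31 YEY

2020-04-26 01:31 YEY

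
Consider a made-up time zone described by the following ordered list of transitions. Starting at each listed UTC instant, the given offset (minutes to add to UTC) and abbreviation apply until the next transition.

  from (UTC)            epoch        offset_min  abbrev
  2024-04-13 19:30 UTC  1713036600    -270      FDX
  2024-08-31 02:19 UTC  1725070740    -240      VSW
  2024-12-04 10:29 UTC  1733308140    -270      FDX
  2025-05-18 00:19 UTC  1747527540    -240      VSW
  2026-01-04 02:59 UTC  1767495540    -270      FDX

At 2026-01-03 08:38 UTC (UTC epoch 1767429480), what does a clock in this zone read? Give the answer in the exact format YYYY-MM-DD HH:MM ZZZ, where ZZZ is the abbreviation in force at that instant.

2026-01-03 04:38 VSW

Query: 2026-01-03 08:38 UTC
Rule 4/5 (VSW, -04:00): 2025-05-18 00:19 UTC ≤ query < 2026-01-04 02:59 UTC
8·60 + 38 - 240 = 278 min
278 = 0·1440 + 278; 278 = 4·60 + 38 → 04:38, same day
→ 2026-01-03 04:38 VSW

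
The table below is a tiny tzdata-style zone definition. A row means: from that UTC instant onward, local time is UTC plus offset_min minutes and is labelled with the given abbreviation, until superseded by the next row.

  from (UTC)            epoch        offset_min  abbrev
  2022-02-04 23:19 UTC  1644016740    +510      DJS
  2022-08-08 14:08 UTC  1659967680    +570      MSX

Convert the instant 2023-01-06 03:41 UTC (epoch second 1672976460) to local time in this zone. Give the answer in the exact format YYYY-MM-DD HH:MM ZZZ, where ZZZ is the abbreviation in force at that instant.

Query: 2023-01-06 03:41 UTC
Rule 2/2 (MSX, +09:30): 2022-08-08 14:08 UTC ≤ query < +∞
3·60 + 41 + 570 = 791 min
791 = 0·1440 + 791; 791 = 13·60 + 11 → 13:11, same day
→ 2023-01-06 13:11 MSX

2023-01-06 13:11 MSX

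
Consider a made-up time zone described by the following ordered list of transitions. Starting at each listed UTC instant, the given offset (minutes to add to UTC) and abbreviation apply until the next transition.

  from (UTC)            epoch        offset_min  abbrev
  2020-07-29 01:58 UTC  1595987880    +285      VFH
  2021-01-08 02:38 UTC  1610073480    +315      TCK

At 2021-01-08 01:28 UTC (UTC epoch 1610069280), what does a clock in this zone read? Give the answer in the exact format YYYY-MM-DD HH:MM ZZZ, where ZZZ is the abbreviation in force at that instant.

Query: 2021-01-08 01:28 UTC
Rule 1/2 (VFH, +04:45): 2020-07-29 01:58 UTC ≤ query < 2021-01-08 02:38 UTC
1·60 + 28 + 285 = 373 min
373 = 0·1440 + 373; 373 = 6·60 + 13 → 06:13, same day
→ 2021-01-08 06:13 VFH

2021-01-08 06:13 VFH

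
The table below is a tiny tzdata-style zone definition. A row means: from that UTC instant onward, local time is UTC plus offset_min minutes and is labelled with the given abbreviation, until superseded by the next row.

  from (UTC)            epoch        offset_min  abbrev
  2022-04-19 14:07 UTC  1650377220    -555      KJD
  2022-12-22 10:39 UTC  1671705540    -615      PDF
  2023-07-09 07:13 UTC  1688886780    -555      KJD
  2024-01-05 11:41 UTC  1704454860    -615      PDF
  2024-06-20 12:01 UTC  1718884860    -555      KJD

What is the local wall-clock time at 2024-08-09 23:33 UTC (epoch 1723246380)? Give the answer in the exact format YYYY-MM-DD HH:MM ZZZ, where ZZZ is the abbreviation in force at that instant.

2024-08-09 14:18 KJD

Query: 2024-08-09 23:33 UTC
Rule 5/5 (KJD, -09:15): 2024-06-20 12:01 UTC ≤ query < +∞
23·60 + 33 - 555 = 858 min
858 = 0·1440 + 858; 858 = 14·60 + 18 → 14:18, same day
→ 2024-08-09 14:18 KJD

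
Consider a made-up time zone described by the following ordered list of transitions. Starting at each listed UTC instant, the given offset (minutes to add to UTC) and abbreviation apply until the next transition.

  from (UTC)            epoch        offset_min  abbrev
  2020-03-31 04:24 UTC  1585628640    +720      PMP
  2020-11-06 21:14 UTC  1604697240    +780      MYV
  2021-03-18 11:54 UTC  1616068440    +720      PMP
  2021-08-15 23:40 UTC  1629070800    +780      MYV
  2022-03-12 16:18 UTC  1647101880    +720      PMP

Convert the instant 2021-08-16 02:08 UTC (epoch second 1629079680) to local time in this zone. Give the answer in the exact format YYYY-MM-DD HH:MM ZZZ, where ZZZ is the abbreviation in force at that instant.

2021-08-16 15:08 MYV

Query: 2021-08-16 02:08 UTC
Rule 4/5 (MYV, +13:00): 2021-08-15 23:40 UTC ≤ query < 2022-03-12 16:18 UTC
2·60 + 8 + 780 = 908 min
908 = 0·1440 + 908; 908 = 15·60 + 8 → 15:08, same day
→ 2021-08-16 15:08 MYV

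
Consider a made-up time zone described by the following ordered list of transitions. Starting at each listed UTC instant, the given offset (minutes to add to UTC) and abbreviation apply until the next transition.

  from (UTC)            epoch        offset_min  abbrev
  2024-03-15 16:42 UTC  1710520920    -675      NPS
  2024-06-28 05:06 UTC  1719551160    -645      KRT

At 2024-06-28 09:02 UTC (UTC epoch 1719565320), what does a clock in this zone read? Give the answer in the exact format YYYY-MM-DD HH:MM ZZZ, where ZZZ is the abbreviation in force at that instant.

Query: 2024-06-28 09:02 UTC
Rule 2/2 (KRT, -10:45): 2024-06-28 05:06 UTC ≤ query < +∞
9·60 + 2 - 645 = -103 min
-103 = -1·1440 + 1337; 1337 = 22·60 + 17 → 22:17, 2024-06-28 - 1 day = 2024-06-27
→ 2024-06-27 22:17 KRT

2024-06-27 22:17 KRT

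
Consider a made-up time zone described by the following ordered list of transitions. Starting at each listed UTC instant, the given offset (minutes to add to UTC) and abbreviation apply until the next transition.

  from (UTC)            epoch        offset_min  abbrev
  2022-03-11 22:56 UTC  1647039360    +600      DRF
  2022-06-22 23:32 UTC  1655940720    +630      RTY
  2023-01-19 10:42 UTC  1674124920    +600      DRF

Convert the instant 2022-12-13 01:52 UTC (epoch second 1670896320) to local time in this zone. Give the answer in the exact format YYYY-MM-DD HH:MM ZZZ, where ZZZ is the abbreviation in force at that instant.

Query: 2022-12-13 01:52 UTC
Rule 2/3 (RTY, +10:30): 2022-06-22 23:32 UTC ≤ query < 2023-01-19 10:42 UTC
1·60 + 52 + 630 = 742 min
742 = 0·1440 + 742; 742 = 12·60 + 22 → 12:22, same day
→ 2022-12-13 12:22 RTY

2022-12-13 12:22 RTY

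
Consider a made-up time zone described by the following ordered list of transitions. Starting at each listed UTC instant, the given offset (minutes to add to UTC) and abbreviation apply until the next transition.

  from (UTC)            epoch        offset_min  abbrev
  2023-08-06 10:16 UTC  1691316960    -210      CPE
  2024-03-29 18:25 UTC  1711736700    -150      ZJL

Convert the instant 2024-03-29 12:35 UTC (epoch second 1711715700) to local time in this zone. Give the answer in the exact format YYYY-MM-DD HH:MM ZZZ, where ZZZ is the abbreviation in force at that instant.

2024-03-29 09:05 CPE

Query: 2024-03-29 12:35 UTC
Rule 1/2 (CPE, -03:30): 2023-08-06 10:16 UTC ≤ query < 2024-03-29 18:25 UTC
12·60 + 35 - 210 = 545 min
545 = 0·1440 + 545; 545 = 9·60 + 5 → 09:05, same day
→ 2024-03-29 09:05 CPE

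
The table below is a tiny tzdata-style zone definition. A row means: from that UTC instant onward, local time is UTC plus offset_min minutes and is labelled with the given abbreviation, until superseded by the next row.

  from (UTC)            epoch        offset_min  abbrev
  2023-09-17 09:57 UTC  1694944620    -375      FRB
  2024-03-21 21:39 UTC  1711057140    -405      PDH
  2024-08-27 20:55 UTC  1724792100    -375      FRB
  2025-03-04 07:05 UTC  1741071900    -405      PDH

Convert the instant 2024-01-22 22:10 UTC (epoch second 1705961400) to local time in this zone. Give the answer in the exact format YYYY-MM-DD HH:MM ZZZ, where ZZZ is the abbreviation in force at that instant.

2024-01-22 15:55 FRB

Query: 2024-01-22 22:10 UTC
Rule 1/4 (FRB, -06:15): 2023-09-17 09:57 UTC ≤ query < 2024-03-21 21:39 UTC
22·60 + 10 - 375 = 955 min
955 = 0·1440 + 955; 955 = 15·60 + 55 → 15:55, same day
→ 2024-01-22 15:55 FRB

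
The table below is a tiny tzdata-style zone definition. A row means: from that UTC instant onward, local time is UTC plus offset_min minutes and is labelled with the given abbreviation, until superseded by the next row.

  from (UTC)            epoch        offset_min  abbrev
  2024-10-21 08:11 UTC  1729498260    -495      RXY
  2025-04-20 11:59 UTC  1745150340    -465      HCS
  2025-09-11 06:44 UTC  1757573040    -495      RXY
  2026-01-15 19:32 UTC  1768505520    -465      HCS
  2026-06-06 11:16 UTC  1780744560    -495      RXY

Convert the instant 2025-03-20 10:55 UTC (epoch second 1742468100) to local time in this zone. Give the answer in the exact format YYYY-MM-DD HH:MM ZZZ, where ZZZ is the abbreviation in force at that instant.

Query: 2025-03-20 10:55 UTC
Rule 1/5 (RXY, -08:15): 2024-10-21 08:11 UTC ≤ query < 2025-04-20 11:59 UTC
10·60 + 55 - 495 = 160 min
160 = 0·1440 + 160; 160 = 2·60 + 40 → 02:40, same day
→ 2025-03-20 02:40 RXY

2025-03-20 02:40 RXY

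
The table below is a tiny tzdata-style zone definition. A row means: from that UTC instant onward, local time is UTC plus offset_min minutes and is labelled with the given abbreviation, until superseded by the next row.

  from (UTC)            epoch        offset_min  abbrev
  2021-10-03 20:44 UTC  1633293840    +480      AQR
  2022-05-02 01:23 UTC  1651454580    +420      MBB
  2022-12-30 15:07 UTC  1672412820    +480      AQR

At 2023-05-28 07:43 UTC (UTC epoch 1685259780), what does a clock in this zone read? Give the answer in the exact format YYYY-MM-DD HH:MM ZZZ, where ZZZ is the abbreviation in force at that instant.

Query: 2023-05-28 07:43 UTC
Rule 3/3 (AQR, +08:00): 2022-12-30 15:07 UTC ≤ query < +∞
7·60 + 43 + 480 = 943 min
943 = 0·1440 + 943; 943 = 15·60 + 43 → 15:43, same day
→ 2023-05-28 15:43 AQR

2023-05-28 15:43 AQR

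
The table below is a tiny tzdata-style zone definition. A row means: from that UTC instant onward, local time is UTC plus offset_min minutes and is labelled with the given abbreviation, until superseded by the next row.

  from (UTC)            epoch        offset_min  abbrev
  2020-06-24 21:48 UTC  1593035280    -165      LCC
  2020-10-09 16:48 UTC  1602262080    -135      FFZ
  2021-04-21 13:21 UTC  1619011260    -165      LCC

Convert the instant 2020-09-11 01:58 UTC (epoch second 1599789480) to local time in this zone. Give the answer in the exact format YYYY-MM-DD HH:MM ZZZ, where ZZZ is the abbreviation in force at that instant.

2020-09-10 23:13 LCC

Query: 2020-09-11 01:58 UTC
Rule 1/3 (LCC, -02:45): 2020-06-24 21:48 UTC ≤ query < 2020-10-09 16:48 UTC
1·60 + 58 - 165 = -47 min
-47 = -1·1440 + 1393; 1393 = 23·60 + 13 → 23:13, 2020-09-11 - 1 day = 2020-09-10
→ 2020-09-10 23:13 LCC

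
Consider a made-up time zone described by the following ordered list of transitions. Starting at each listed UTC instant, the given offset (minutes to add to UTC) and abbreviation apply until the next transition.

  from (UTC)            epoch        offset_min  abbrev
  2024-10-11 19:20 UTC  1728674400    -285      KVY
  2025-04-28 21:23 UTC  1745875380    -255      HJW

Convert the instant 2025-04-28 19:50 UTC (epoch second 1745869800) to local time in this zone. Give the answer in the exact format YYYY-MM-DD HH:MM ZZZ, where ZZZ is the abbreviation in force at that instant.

2025-04-28 15:05 KVY

Query: 2025-04-28 19:50 UTC
Rule 1/2 (KVY, -04:45): 2024-10-11 19:20 UTC ≤ query < 2025-04-28 21:23 UTC
19·60 + 50 - 285 = 905 min
905 = 0·1440 + 905; 905 = 15·60 + 5 → 15:05, same day
→ 2025-04-28 15:05 KVY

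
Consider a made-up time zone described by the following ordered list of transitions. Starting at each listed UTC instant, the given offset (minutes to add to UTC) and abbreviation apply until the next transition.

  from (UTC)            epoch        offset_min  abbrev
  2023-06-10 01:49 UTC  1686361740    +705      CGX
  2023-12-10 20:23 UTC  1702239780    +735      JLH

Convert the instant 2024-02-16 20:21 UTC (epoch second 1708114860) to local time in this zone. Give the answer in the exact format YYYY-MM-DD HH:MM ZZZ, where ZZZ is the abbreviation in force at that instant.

2024-02-17 08:36 JLH

Query: 2024-02-16 20:21 UTC
Rule 2/2 (JLH, +12:15): 2023-12-10 20:23 UTC ≤ query < +∞
20·60 + 21 + 735 = 1956 min
1956 = 1·1440 + 516; 516 = 8·60 + 36 → 08:36, 2024-02-16 + 1 day = 2024-02-17
→ 2024-02-17 08:36 JLH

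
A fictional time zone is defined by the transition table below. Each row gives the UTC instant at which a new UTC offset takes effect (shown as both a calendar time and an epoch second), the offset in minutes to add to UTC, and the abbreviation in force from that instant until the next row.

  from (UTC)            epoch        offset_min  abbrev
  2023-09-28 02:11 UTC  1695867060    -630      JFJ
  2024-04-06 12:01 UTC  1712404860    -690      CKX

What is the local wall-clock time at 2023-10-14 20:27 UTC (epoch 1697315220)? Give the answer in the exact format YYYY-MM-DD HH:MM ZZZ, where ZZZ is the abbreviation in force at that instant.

Query: 2023-10-14 20:27 UTC
Rule 1/2 (JFJ, -10:30): 2023-09-28 02:11 UTC ≤ query < 2024-04-06 12:01 UTC
20·60 + 27 - 630 = 597 min
597 = 0·1440 + 597; 597 = 9·60 + 57 → 09:57, same day
→ 2023-10-14 09:57 JFJ

2023-10-14 09:57 JFJ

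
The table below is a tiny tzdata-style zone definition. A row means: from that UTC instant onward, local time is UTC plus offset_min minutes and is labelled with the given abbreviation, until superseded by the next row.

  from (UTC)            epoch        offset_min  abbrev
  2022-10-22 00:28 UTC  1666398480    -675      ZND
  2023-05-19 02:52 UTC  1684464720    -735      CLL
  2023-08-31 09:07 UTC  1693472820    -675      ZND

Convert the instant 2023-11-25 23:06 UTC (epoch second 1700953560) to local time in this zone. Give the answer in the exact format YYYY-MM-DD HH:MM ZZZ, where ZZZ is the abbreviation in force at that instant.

Query: 2023-11-25 23:06 UTC
Rule 3/3 (ZND, -11:15): 2023-08-31 09:07 UTC ≤ query < +∞
23·60 + 6 - 675 = 711 min
711 = 0·1440 + 711; 711 = 11·60 + 51 → 11:51, same day
→ 2023-11-25 11:51 ZND

2023-11-25 11:51 ZND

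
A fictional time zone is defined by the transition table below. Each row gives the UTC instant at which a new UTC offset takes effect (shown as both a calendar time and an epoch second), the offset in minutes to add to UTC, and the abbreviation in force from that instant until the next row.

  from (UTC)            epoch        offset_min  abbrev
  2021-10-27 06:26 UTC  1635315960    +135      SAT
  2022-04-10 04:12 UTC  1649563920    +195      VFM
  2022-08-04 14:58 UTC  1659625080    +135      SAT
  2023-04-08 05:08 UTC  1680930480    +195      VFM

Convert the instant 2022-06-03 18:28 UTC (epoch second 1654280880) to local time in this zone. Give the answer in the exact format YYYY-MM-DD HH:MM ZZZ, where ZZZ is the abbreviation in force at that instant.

Query: 2022-06-03 18:28 UTC
Rule 2/4 (VFM, +03:15): 2022-04-10 04:12 UTC ≤ query < 2022-08-04 14:58 UTC
18·60 + 28 + 195 = 1303 min
1303 = 0·1440 + 1303; 1303 = 21·60 + 43 → 21:43, same day
→ 2022-06-03 21:43 VFM

2022-06-03 21:43 VFM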